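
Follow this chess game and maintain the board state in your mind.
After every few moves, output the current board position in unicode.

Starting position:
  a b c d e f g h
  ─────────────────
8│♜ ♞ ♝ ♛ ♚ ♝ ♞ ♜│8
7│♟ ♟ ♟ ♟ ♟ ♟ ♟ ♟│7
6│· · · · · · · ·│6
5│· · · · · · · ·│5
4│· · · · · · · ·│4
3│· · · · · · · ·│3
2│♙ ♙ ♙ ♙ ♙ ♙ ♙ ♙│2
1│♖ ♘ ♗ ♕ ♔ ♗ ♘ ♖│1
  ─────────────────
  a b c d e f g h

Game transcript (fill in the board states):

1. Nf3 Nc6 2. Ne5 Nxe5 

  a b c d e f g h
  ─────────────────
8│♜ · ♝ ♛ ♚ ♝ ♞ ♜│8
7│♟ ♟ ♟ ♟ ♟ ♟ ♟ ♟│7
6│· · · · · · · ·│6
5│· · · · ♞ · · ·│5
4│· · · · · · · ·│4
3│· · · · · · · ·│3
2│♙ ♙ ♙ ♙ ♙ ♙ ♙ ♙│2
1│♖ ♘ ♗ ♕ ♔ ♗ · ♖│1
  ─────────────────
  a b c d e f g h

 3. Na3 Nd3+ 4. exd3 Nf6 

  a b c d e f g h
  ─────────────────
8│♜ · ♝ ♛ ♚ ♝ · ♜│8
7│♟ ♟ ♟ ♟ ♟ ♟ ♟ ♟│7
6│· · · · · ♞ · ·│6
5│· · · · · · · ·│5
4│· · · · · · · ·│4
3│♘ · · ♙ · · · ·│3
2│♙ ♙ ♙ ♙ · ♙ ♙ ♙│2
1│♖ · ♗ ♕ ♔ ♗ · ♖│1
  ─────────────────
  a b c d e f g h

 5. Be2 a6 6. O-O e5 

  a b c d e f g h
  ─────────────────
8│♜ · ♝ ♛ ♚ ♝ · ♜│8
7│· ♟ ♟ ♟ · ♟ ♟ ♟│7
6│♟ · · · · ♞ · ·│6
5│· · · · ♟ · · ·│5
4│· · · · · · · ·│4
3│♘ · · ♙ · · · ·│3
2│♙ ♙ ♙ ♙ ♗ ♙ ♙ ♙│2
1│♖ · ♗ ♕ · ♖ ♔ ·│1
  ─────────────────
  a b c d e f g h

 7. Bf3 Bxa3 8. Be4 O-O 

  a b c d e f g h
  ─────────────────
8│♜ · ♝ ♛ · ♜ ♚ ·│8
7│· ♟ ♟ ♟ · ♟ ♟ ♟│7
6│♟ · · · · ♞ · ·│6
5│· · · · ♟ · · ·│5
4│· · · · ♗ · · ·│4
3│♝ · · ♙ · · · ·│3
2│♙ ♙ ♙ ♙ · ♙ ♙ ♙│2
1│♖ · ♗ ♕ · ♖ ♔ ·│1
  ─────────────────
  a b c d e f g h



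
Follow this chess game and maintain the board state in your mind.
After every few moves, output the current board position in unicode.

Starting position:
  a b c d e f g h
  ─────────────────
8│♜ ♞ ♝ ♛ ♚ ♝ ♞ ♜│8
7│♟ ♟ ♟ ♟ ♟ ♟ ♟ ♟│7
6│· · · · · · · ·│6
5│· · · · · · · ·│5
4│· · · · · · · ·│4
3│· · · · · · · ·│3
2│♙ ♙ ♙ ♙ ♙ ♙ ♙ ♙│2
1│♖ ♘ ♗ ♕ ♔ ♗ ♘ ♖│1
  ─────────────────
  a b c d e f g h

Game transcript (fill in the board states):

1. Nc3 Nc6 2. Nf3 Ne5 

  a b c d e f g h
  ─────────────────
8│♜ · ♝ ♛ ♚ ♝ ♞ ♜│8
7│♟ ♟ ♟ ♟ ♟ ♟ ♟ ♟│7
6│· · · · · · · ·│6
5│· · · · ♞ · · ·│5
4│· · · · · · · ·│4
3│· · ♘ · · ♘ · ·│3
2│♙ ♙ ♙ ♙ ♙ ♙ ♙ ♙│2
1│♖ · ♗ ♕ ♔ ♗ · ♖│1
  ─────────────────
  a b c d e f g h

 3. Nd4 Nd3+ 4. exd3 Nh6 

  a b c d e f g h
  ─────────────────
8│♜ · ♝ ♛ ♚ ♝ · ♜│8
7│♟ ♟ ♟ ♟ ♟ ♟ ♟ ♟│7
6│· · · · · · · ♞│6
5│· · · · · · · ·│5
4│· · · ♘ · · · ·│4
3│· · ♘ ♙ · · · ·│3
2│♙ ♙ ♙ ♙ · ♙ ♙ ♙│2
1│♖ · ♗ ♕ ♔ ♗ · ♖│1
  ─────────────────
  a b c d e f g h

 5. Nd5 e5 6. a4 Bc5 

  a b c d e f g h
  ─────────────────
8│♜ · ♝ ♛ ♚ · · ♜│8
7│♟ ♟ ♟ ♟ · ♟ ♟ ♟│7
6│· · · · · · · ♞│6
5│· · ♝ ♘ ♟ · · ·│5
4│♙ · · ♘ · · · ·│4
3│· · · ♙ · · · ·│3
2│· ♙ ♙ ♙ · ♙ ♙ ♙│2
1│♖ · ♗ ♕ ♔ ♗ · ♖│1
  ─────────────────
  a b c d e f g h

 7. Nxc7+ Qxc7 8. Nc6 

  a b c d e f g h
  ─────────────────
8│♜ · ♝ · ♚ · · ♜│8
7│♟ ♟ ♛ ♟ · ♟ ♟ ♟│7
6│· · ♘ · · · · ♞│6
5│· · ♝ · ♟ · · ·│5
4│♙ · · · · · · ·│4
3│· · · ♙ · · · ·│3
2│· ♙ ♙ ♙ · ♙ ♙ ♙│2
1│♖ · ♗ ♕ ♔ ♗ · ♖│1
  ─────────────────
  a b c d e f g h


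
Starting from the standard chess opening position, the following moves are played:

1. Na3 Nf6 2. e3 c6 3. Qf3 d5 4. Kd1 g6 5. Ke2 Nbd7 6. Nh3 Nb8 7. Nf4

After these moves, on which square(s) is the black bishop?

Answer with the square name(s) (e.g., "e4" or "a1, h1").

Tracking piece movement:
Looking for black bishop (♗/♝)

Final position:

  a b c d e f g h
  ─────────────────
8│♜ ♞ ♝ ♛ ♚ ♝ · ♜│8
7│♟ ♟ · · ♟ ♟ · ♟│7
6│· · ♟ · · ♞ ♟ ·│6
5│· · · ♟ · · · ·│5
4│· · · · · ♘ · ·│4
3│♘ · · · ♙ ♕ · ·│3
2│♙ ♙ ♙ ♙ ♔ ♙ ♙ ♙│2
1│♖ · ♗ · · ♗ · ♖│1
  ─────────────────
  a b c d e f g h


c8, f8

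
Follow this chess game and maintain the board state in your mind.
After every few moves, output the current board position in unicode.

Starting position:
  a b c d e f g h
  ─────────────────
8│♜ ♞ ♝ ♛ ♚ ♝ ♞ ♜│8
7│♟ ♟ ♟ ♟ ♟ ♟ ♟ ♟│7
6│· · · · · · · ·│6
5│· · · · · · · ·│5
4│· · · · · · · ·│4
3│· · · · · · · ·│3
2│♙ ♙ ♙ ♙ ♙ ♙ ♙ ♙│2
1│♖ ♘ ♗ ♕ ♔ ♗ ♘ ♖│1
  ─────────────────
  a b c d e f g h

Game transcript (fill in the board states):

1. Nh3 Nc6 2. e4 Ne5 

  a b c d e f g h
  ─────────────────
8│♜ · ♝ ♛ ♚ ♝ ♞ ♜│8
7│♟ ♟ ♟ ♟ ♟ ♟ ♟ ♟│7
6│· · · · · · · ·│6
5│· · · · ♞ · · ·│5
4│· · · · ♙ · · ·│4
3│· · · · · · · ♘│3
2│♙ ♙ ♙ ♙ · ♙ ♙ ♙│2
1│♖ ♘ ♗ ♕ ♔ ♗ · ♖│1
  ─────────────────
  a b c d e f g h

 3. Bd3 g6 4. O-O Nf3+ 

  a b c d e f g h
  ─────────────────
8│♜ · ♝ ♛ ♚ ♝ ♞ ♜│8
7│♟ ♟ ♟ ♟ ♟ ♟ · ♟│7
6│· · · · · · ♟ ·│6
5│· · · · · · · ·│5
4│· · · · ♙ · · ·│4
3│· · · ♗ · ♞ · ♘│3
2│♙ ♙ ♙ ♙ · ♙ ♙ ♙│2
1│♖ ♘ ♗ ♕ · ♖ ♔ ·│1
  ─────────────────
  a b c d e f g h

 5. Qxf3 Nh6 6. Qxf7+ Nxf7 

  a b c d e f g h
  ─────────────────
8│♜ · ♝ ♛ ♚ ♝ · ♜│8
7│♟ ♟ ♟ ♟ ♟ ♞ · ♟│7
6│· · · · · · ♟ ·│6
5│· · · · · · · ·│5
4│· · · · ♙ · · ·│4
3│· · · ♗ · · · ♘│3
2│♙ ♙ ♙ ♙ · ♙ ♙ ♙│2
1│♖ ♘ ♗ · · ♖ ♔ ·│1
  ─────────────────
  a b c d e f g h

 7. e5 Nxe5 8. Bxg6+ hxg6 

  a b c d e f g h
  ─────────────────
8│♜ · ♝ ♛ ♚ ♝ · ♜│8
7│♟ ♟ ♟ ♟ ♟ · · ·│7
6│· · · · · · ♟ ·│6
5│· · · · ♞ · · ·│5
4│· · · · · · · ·│4
3│· · · · · · · ♘│3
2│♙ ♙ ♙ ♙ · ♙ ♙ ♙│2
1│♖ ♘ ♗ · · ♖ ♔ ·│1
  ─────────────────
  a b c d e f g h

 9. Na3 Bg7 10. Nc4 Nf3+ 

  a b c d e f g h
  ─────────────────
8│♜ · ♝ ♛ ♚ · · ♜│8
7│♟ ♟ ♟ ♟ ♟ · ♝ ·│7
6│· · · · · · ♟ ·│6
5│· · · · · · · ·│5
4│· · ♘ · · · · ·│4
3│· · · · · ♞ · ♘│3
2│♙ ♙ ♙ ♙ · ♙ ♙ ♙│2
1│♖ · ♗ · · ♖ ♔ ·│1
  ─────────────────
  a b c d e f g h



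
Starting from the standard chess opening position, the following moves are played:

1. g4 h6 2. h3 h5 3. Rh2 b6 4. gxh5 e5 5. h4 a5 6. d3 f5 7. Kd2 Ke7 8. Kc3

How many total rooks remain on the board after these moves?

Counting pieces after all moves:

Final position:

  a b c d e f g h
  ─────────────────
8│♜ ♞ ♝ ♛ · ♝ ♞ ♜│8
7│· · ♟ ♟ ♚ · ♟ ·│7
6│· ♟ · · · · · ·│6
5│♟ · · · ♟ ♟ · ♙│5
4│· · · · · · · ♙│4
3│· · ♔ ♙ · · · ·│3
2│♙ ♙ ♙ · ♙ ♙ · ♖│2
1│♖ ♘ ♗ ♕ · ♗ ♘ ·│1
  ─────────────────
  a b c d e f g h


4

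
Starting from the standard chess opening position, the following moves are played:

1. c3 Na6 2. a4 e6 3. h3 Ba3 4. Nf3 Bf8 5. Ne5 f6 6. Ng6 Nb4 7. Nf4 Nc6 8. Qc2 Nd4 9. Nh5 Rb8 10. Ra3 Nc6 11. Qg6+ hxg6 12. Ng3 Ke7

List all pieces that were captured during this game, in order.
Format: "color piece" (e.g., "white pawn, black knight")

Tracking captures:
  hxg6: captured white queen

white queen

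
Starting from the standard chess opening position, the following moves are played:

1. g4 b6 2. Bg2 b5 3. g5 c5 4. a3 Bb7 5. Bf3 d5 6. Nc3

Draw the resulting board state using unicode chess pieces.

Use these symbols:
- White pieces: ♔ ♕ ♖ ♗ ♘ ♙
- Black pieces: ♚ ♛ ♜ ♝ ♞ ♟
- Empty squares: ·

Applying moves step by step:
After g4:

♜ ♞ ♝ ♛ ♚ ♝ ♞ ♜
♟ ♟ ♟ ♟ ♟ ♟ ♟ ♟
· · · · · · · ·
· · · · · · · ·
· · · · · · ♙ ·
· · · · · · · ·
♙ ♙ ♙ ♙ ♙ ♙ · ♙
♖ ♘ ♗ ♕ ♔ ♗ ♘ ♖


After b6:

♜ ♞ ♝ ♛ ♚ ♝ ♞ ♜
♟ · ♟ ♟ ♟ ♟ ♟ ♟
· ♟ · · · · · ·
· · · · · · · ·
· · · · · · ♙ ·
· · · · · · · ·
♙ ♙ ♙ ♙ ♙ ♙ · ♙
♖ ♘ ♗ ♕ ♔ ♗ ♘ ♖


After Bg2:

♜ ♞ ♝ ♛ ♚ ♝ ♞ ♜
♟ · ♟ ♟ ♟ ♟ ♟ ♟
· ♟ · · · · · ·
· · · · · · · ·
· · · · · · ♙ ·
· · · · · · · ·
♙ ♙ ♙ ♙ ♙ ♙ ♗ ♙
♖ ♘ ♗ ♕ ♔ · ♘ ♖


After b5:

♜ ♞ ♝ ♛ ♚ ♝ ♞ ♜
♟ · ♟ ♟ ♟ ♟ ♟ ♟
· · · · · · · ·
· ♟ · · · · · ·
· · · · · · ♙ ·
· · · · · · · ·
♙ ♙ ♙ ♙ ♙ ♙ ♗ ♙
♖ ♘ ♗ ♕ ♔ · ♘ ♖


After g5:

♜ ♞ ♝ ♛ ♚ ♝ ♞ ♜
♟ · ♟ ♟ ♟ ♟ ♟ ♟
· · · · · · · ·
· ♟ · · · · ♙ ·
· · · · · · · ·
· · · · · · · ·
♙ ♙ ♙ ♙ ♙ ♙ ♗ ♙
♖ ♘ ♗ ♕ ♔ · ♘ ♖


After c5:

♜ ♞ ♝ ♛ ♚ ♝ ♞ ♜
♟ · · ♟ ♟ ♟ ♟ ♟
· · · · · · · ·
· ♟ ♟ · · · ♙ ·
· · · · · · · ·
· · · · · · · ·
♙ ♙ ♙ ♙ ♙ ♙ ♗ ♙
♖ ♘ ♗ ♕ ♔ · ♘ ♖


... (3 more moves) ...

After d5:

♜ ♞ · ♛ ♚ ♝ ♞ ♜
♟ ♝ · · ♟ ♟ ♟ ♟
· · · · · · · ·
· ♟ ♟ ♟ · · ♙ ·
· · · · · · · ·
♙ · · · · ♗ · ·
· ♙ ♙ ♙ ♙ ♙ · ♙
♖ ♘ ♗ ♕ ♔ · ♘ ♖


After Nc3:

♜ ♞ · ♛ ♚ ♝ ♞ ♜
♟ ♝ · · ♟ ♟ ♟ ♟
· · · · · · · ·
· ♟ ♟ ♟ · · ♙ ·
· · · · · · · ·
♙ · ♘ · · ♗ · ·
· ♙ ♙ ♙ ♙ ♙ · ♙
♖ · ♗ ♕ ♔ · ♘ ♖



  a b c d e f g h
  ─────────────────
8│♜ ♞ · ♛ ♚ ♝ ♞ ♜│8
7│♟ ♝ · · ♟ ♟ ♟ ♟│7
6│· · · · · · · ·│6
5│· ♟ ♟ ♟ · · ♙ ·│5
4│· · · · · · · ·│4
3│♙ · ♘ · · ♗ · ·│3
2│· ♙ ♙ ♙ ♙ ♙ · ♙│2
1│♖ · ♗ ♕ ♔ · ♘ ♖│1
  ─────────────────
  a b c d e f g h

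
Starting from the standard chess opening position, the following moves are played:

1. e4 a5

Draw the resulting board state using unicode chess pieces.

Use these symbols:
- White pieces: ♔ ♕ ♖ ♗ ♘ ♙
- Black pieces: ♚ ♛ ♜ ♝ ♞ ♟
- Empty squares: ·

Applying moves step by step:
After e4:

♜ ♞ ♝ ♛ ♚ ♝ ♞ ♜
♟ ♟ ♟ ♟ ♟ ♟ ♟ ♟
· · · · · · · ·
· · · · · · · ·
· · · · ♙ · · ·
· · · · · · · ·
♙ ♙ ♙ ♙ · ♙ ♙ ♙
♖ ♘ ♗ ♕ ♔ ♗ ♘ ♖


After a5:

♜ ♞ ♝ ♛ ♚ ♝ ♞ ♜
· ♟ ♟ ♟ ♟ ♟ ♟ ♟
· · · · · · · ·
♟ · · · · · · ·
· · · · ♙ · · ·
· · · · · · · ·
♙ ♙ ♙ ♙ · ♙ ♙ ♙
♖ ♘ ♗ ♕ ♔ ♗ ♘ ♖



  a b c d e f g h
  ─────────────────
8│♜ ♞ ♝ ♛ ♚ ♝ ♞ ♜│8
7│· ♟ ♟ ♟ ♟ ♟ ♟ ♟│7
6│· · · · · · · ·│6
5│♟ · · · · · · ·│5
4│· · · · ♙ · · ·│4
3│· · · · · · · ·│3
2│♙ ♙ ♙ ♙ · ♙ ♙ ♙│2
1│♖ ♘ ♗ ♕ ♔ ♗ ♘ ♖│1
  ─────────────────
  a b c d e f g h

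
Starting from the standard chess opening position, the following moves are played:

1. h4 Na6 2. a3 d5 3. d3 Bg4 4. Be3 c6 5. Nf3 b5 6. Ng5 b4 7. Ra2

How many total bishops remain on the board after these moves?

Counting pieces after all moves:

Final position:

  a b c d e f g h
  ─────────────────
8│♜ · · ♛ ♚ ♝ ♞ ♜│8
7│♟ · · · ♟ ♟ ♟ ♟│7
6│♞ · ♟ · · · · ·│6
5│· · · ♟ · · ♘ ·│5
4│· ♟ · · · · ♝ ♙│4
3│♙ · · ♙ ♗ · · ·│3
2│♖ ♙ ♙ · ♙ ♙ ♙ ·│2
1│· ♘ · ♕ ♔ ♗ · ♖│1
  ─────────────────
  a b c d e f g h


4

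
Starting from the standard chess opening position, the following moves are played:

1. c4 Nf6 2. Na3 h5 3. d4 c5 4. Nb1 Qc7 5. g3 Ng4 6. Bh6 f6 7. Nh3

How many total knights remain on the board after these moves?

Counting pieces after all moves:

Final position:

  a b c d e f g h
  ─────────────────
8│♜ ♞ ♝ · ♚ ♝ · ♜│8
7│♟ ♟ ♛ ♟ ♟ · ♟ ·│7
6│· · · · · ♟ · ♗│6
5│· · ♟ · · · · ♟│5
4│· · ♙ ♙ · · ♞ ·│4
3│· · · · · · ♙ ♘│3
2│♙ ♙ · · ♙ ♙ · ♙│2
1│♖ ♘ · ♕ ♔ ♗ · ♖│1
  ─────────────────
  a b c d e f g h


4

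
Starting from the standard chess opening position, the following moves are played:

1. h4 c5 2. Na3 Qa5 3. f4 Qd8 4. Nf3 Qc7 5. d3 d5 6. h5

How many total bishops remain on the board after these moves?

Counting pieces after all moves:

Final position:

  a b c d e f g h
  ─────────────────
8│♜ ♞ ♝ · ♚ ♝ ♞ ♜│8
7│♟ ♟ ♛ · ♟ ♟ ♟ ♟│7
6│· · · · · · · ·│6
5│· · ♟ ♟ · · · ♙│5
4│· · · · · ♙ · ·│4
3│♘ · · ♙ · ♘ · ·│3
2│♙ ♙ ♙ · ♙ · ♙ ·│2
1│♖ · ♗ ♕ ♔ ♗ · ♖│1
  ─────────────────
  a b c d e f g h


4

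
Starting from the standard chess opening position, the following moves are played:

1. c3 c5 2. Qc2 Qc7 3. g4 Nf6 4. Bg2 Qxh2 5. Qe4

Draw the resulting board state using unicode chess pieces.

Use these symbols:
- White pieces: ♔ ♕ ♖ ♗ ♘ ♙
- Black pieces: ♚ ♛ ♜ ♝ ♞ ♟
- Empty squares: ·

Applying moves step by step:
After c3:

♜ ♞ ♝ ♛ ♚ ♝ ♞ ♜
♟ ♟ ♟ ♟ ♟ ♟ ♟ ♟
· · · · · · · ·
· · · · · · · ·
· · · · · · · ·
· · ♙ · · · · ·
♙ ♙ · ♙ ♙ ♙ ♙ ♙
♖ ♘ ♗ ♕ ♔ ♗ ♘ ♖


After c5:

♜ ♞ ♝ ♛ ♚ ♝ ♞ ♜
♟ ♟ · ♟ ♟ ♟ ♟ ♟
· · · · · · · ·
· · ♟ · · · · ·
· · · · · · · ·
· · ♙ · · · · ·
♙ ♙ · ♙ ♙ ♙ ♙ ♙
♖ ♘ ♗ ♕ ♔ ♗ ♘ ♖


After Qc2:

♜ ♞ ♝ ♛ ♚ ♝ ♞ ♜
♟ ♟ · ♟ ♟ ♟ ♟ ♟
· · · · · · · ·
· · ♟ · · · · ·
· · · · · · · ·
· · ♙ · · · · ·
♙ ♙ ♕ ♙ ♙ ♙ ♙ ♙
♖ ♘ ♗ · ♔ ♗ ♘ ♖


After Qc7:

♜ ♞ ♝ · ♚ ♝ ♞ ♜
♟ ♟ ♛ ♟ ♟ ♟ ♟ ♟
· · · · · · · ·
· · ♟ · · · · ·
· · · · · · · ·
· · ♙ · · · · ·
♙ ♙ ♕ ♙ ♙ ♙ ♙ ♙
♖ ♘ ♗ · ♔ ♗ ♘ ♖


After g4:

♜ ♞ ♝ · ♚ ♝ ♞ ♜
♟ ♟ ♛ ♟ ♟ ♟ ♟ ♟
· · · · · · · ·
· · ♟ · · · · ·
· · · · · · ♙ ·
· · ♙ · · · · ·
♙ ♙ ♕ ♙ ♙ ♙ · ♙
♖ ♘ ♗ · ♔ ♗ ♘ ♖


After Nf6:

♜ ♞ ♝ · ♚ ♝ · ♜
♟ ♟ ♛ ♟ ♟ ♟ ♟ ♟
· · · · · ♞ · ·
· · ♟ · · · · ·
· · · · · · ♙ ·
· · ♙ · · · · ·
♙ ♙ ♕ ♙ ♙ ♙ · ♙
♖ ♘ ♗ · ♔ ♗ ♘ ♖


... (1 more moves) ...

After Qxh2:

♜ ♞ ♝ · ♚ ♝ · ♜
♟ ♟ · ♟ ♟ ♟ ♟ ♟
· · · · · ♞ · ·
· · ♟ · · · · ·
· · · · · · ♙ ·
· · ♙ · · · · ·
♙ ♙ ♕ ♙ ♙ ♙ ♗ ♛
♖ ♘ ♗ · ♔ · ♘ ♖


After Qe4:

♜ ♞ ♝ · ♚ ♝ · ♜
♟ ♟ · ♟ ♟ ♟ ♟ ♟
· · · · · ♞ · ·
· · ♟ · · · · ·
· · · · ♕ · ♙ ·
· · ♙ · · · · ·
♙ ♙ · ♙ ♙ ♙ ♗ ♛
♖ ♘ ♗ · ♔ · ♘ ♖



  a b c d e f g h
  ─────────────────
8│♜ ♞ ♝ · ♚ ♝ · ♜│8
7│♟ ♟ · ♟ ♟ ♟ ♟ ♟│7
6│· · · · · ♞ · ·│6
5│· · ♟ · · · · ·│5
4│· · · · ♕ · ♙ ·│4
3│· · ♙ · · · · ·│3
2│♙ ♙ · ♙ ♙ ♙ ♗ ♛│2
1│♖ ♘ ♗ · ♔ · ♘ ♖│1
  ─────────────────
  a b c d e f g h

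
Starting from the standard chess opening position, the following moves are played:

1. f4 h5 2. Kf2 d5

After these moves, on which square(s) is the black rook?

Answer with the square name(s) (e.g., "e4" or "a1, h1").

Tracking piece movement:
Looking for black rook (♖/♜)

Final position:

  a b c d e f g h
  ─────────────────
8│♜ ♞ ♝ ♛ ♚ ♝ ♞ ♜│8
7│♟ ♟ ♟ · ♟ ♟ ♟ ·│7
6│· · · · · · · ·│6
5│· · · ♟ · · · ♟│5
4│· · · · · ♙ · ·│4
3│· · · · · · · ·│3
2│♙ ♙ ♙ ♙ ♙ ♔ ♙ ♙│2
1│♖ ♘ ♗ ♕ · ♗ ♘ ♖│1
  ─────────────────
  a b c d e f g h


a8, h8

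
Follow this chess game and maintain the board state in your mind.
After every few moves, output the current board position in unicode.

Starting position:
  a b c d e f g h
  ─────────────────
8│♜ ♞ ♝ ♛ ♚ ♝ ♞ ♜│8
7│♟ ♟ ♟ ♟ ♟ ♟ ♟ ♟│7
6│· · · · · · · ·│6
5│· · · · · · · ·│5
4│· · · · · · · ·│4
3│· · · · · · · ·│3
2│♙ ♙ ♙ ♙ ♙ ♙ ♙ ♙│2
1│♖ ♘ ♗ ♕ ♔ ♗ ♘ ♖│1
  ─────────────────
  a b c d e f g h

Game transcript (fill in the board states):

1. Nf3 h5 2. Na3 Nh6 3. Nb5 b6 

  a b c d e f g h
  ─────────────────
8│♜ ♞ ♝ ♛ ♚ ♝ · ♜│8
7│♟ · ♟ ♟ ♟ ♟ ♟ ·│7
6│· ♟ · · · · · ♞│6
5│· ♘ · · · · · ♟│5
4│· · · · · · · ·│4
3│· · · · · ♘ · ·│3
2│♙ ♙ ♙ ♙ ♙ ♙ ♙ ♙│2
1│♖ · ♗ ♕ ♔ ♗ · ♖│1
  ─────────────────
  a b c d e f g h

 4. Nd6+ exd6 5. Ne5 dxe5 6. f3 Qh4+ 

  a b c d e f g h
  ─────────────────
8│♜ ♞ ♝ · ♚ ♝ · ♜│8
7│♟ · ♟ ♟ · ♟ ♟ ·│7
6│· ♟ · · · · · ♞│6
5│· · · · ♟ · · ♟│5
4│· · · · · · · ♛│4
3│· · · · · ♙ · ·│3
2│♙ ♙ ♙ ♙ ♙ · ♙ ♙│2
1│♖ · ♗ ♕ ♔ ♗ · ♖│1
  ─────────────────
  a b c d e f g h

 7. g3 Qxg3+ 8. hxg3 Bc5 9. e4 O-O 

  a b c d e f g h
  ─────────────────
8│♜ ♞ ♝ · · ♜ ♚ ·│8
7│♟ · ♟ ♟ · ♟ ♟ ·│7
6│· ♟ · · · · · ♞│6
5│· · ♝ · ♟ · · ♟│5
4│· · · · ♙ · · ·│4
3│· · · · · ♙ ♙ ·│3
2│♙ ♙ ♙ ♙ · · · ·│2
1│♖ · ♗ ♕ ♔ ♗ · ♖│1
  ─────────────────
  a b c d e f g h

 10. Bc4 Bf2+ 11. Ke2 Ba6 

  a b c d e f g h
  ─────────────────
8│♜ ♞ · · · ♜ ♚ ·│8
7│♟ · ♟ ♟ · ♟ ♟ ·│7
6│♝ ♟ · · · · · ♞│6
5│· · · · ♟ · · ♟│5
4│· · ♗ · ♙ · · ·│4
3│· · · · · ♙ ♙ ·│3
2│♙ ♙ ♙ ♙ ♔ ♝ · ·│2
1│♖ · ♗ ♕ · · · ♖│1
  ─────────────────
  a b c d e f g h


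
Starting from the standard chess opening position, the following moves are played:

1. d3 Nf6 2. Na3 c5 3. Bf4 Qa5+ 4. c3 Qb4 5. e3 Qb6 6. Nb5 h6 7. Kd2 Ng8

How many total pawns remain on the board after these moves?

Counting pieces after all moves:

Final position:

  a b c d e f g h
  ─────────────────
8│♜ ♞ ♝ · ♚ ♝ ♞ ♜│8
7│♟ ♟ · ♟ ♟ ♟ ♟ ·│7
6│· ♛ · · · · · ♟│6
5│· ♘ ♟ · · · · ·│5
4│· · · · · ♗ · ·│4
3│· · ♙ ♙ ♙ · · ·│3
2│♙ ♙ · ♔ · ♙ ♙ ♙│2
1│♖ · · ♕ · ♗ ♘ ♖│1
  ─────────────────
  a b c d e f g h


16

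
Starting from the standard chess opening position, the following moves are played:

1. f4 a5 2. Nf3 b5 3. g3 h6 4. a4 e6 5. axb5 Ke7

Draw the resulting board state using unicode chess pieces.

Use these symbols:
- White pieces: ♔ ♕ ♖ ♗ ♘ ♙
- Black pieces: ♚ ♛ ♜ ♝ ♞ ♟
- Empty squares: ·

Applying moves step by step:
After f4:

♜ ♞ ♝ ♛ ♚ ♝ ♞ ♜
♟ ♟ ♟ ♟ ♟ ♟ ♟ ♟
· · · · · · · ·
· · · · · · · ·
· · · · · ♙ · ·
· · · · · · · ·
♙ ♙ ♙ ♙ ♙ · ♙ ♙
♖ ♘ ♗ ♕ ♔ ♗ ♘ ♖


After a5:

♜ ♞ ♝ ♛ ♚ ♝ ♞ ♜
· ♟ ♟ ♟ ♟ ♟ ♟ ♟
· · · · · · · ·
♟ · · · · · · ·
· · · · · ♙ · ·
· · · · · · · ·
♙ ♙ ♙ ♙ ♙ · ♙ ♙
♖ ♘ ♗ ♕ ♔ ♗ ♘ ♖


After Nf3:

♜ ♞ ♝ ♛ ♚ ♝ ♞ ♜
· ♟ ♟ ♟ ♟ ♟ ♟ ♟
· · · · · · · ·
♟ · · · · · · ·
· · · · · ♙ · ·
· · · · · ♘ · ·
♙ ♙ ♙ ♙ ♙ · ♙ ♙
♖ ♘ ♗ ♕ ♔ ♗ · ♖


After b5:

♜ ♞ ♝ ♛ ♚ ♝ ♞ ♜
· · ♟ ♟ ♟ ♟ ♟ ♟
· · · · · · · ·
♟ ♟ · · · · · ·
· · · · · ♙ · ·
· · · · · ♘ · ·
♙ ♙ ♙ ♙ ♙ · ♙ ♙
♖ ♘ ♗ ♕ ♔ ♗ · ♖


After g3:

♜ ♞ ♝ ♛ ♚ ♝ ♞ ♜
· · ♟ ♟ ♟ ♟ ♟ ♟
· · · · · · · ·
♟ ♟ · · · · · ·
· · · · · ♙ · ·
· · · · · ♘ ♙ ·
♙ ♙ ♙ ♙ ♙ · · ♙
♖ ♘ ♗ ♕ ♔ ♗ · ♖


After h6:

♜ ♞ ♝ ♛ ♚ ♝ ♞ ♜
· · ♟ ♟ ♟ ♟ ♟ ·
· · · · · · · ♟
♟ ♟ · · · · · ·
· · · · · ♙ · ·
· · · · · ♘ ♙ ·
♙ ♙ ♙ ♙ ♙ · · ♙
♖ ♘ ♗ ♕ ♔ ♗ · ♖


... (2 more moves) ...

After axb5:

♜ ♞ ♝ ♛ ♚ ♝ ♞ ♜
· · ♟ ♟ · ♟ ♟ ·
· · · · ♟ · · ♟
♟ ♙ · · · · · ·
· · · · · ♙ · ·
· · · · · ♘ ♙ ·
· ♙ ♙ ♙ ♙ · · ♙
♖ ♘ ♗ ♕ ♔ ♗ · ♖


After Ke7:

♜ ♞ ♝ ♛ · ♝ ♞ ♜
· · ♟ ♟ ♚ ♟ ♟ ·
· · · · ♟ · · ♟
♟ ♙ · · · · · ·
· · · · · ♙ · ·
· · · · · ♘ ♙ ·
· ♙ ♙ ♙ ♙ · · ♙
♖ ♘ ♗ ♕ ♔ ♗ · ♖



  a b c d e f g h
  ─────────────────
8│♜ ♞ ♝ ♛ · ♝ ♞ ♜│8
7│· · ♟ ♟ ♚ ♟ ♟ ·│7
6│· · · · ♟ · · ♟│6
5│♟ ♙ · · · · · ·│5
4│· · · · · ♙ · ·│4
3│· · · · · ♘ ♙ ·│3
2│· ♙ ♙ ♙ ♙ · · ♙│2
1│♖ ♘ ♗ ♕ ♔ ♗ · ♖│1
  ─────────────────
  a b c d e f g h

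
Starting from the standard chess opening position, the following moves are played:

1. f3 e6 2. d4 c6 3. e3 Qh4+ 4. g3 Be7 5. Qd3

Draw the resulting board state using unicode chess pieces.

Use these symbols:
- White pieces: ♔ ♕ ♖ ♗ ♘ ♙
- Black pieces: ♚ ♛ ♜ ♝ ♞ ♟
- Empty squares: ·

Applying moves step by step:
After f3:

♜ ♞ ♝ ♛ ♚ ♝ ♞ ♜
♟ ♟ ♟ ♟ ♟ ♟ ♟ ♟
· · · · · · · ·
· · · · · · · ·
· · · · · · · ·
· · · · · ♙ · ·
♙ ♙ ♙ ♙ ♙ · ♙ ♙
♖ ♘ ♗ ♕ ♔ ♗ ♘ ♖


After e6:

♜ ♞ ♝ ♛ ♚ ♝ ♞ ♜
♟ ♟ ♟ ♟ · ♟ ♟ ♟
· · · · ♟ · · ·
· · · · · · · ·
· · · · · · · ·
· · · · · ♙ · ·
♙ ♙ ♙ ♙ ♙ · ♙ ♙
♖ ♘ ♗ ♕ ♔ ♗ ♘ ♖


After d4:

♜ ♞ ♝ ♛ ♚ ♝ ♞ ♜
♟ ♟ ♟ ♟ · ♟ ♟ ♟
· · · · ♟ · · ·
· · · · · · · ·
· · · ♙ · · · ·
· · · · · ♙ · ·
♙ ♙ ♙ · ♙ · ♙ ♙
♖ ♘ ♗ ♕ ♔ ♗ ♘ ♖


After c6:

♜ ♞ ♝ ♛ ♚ ♝ ♞ ♜
♟ ♟ · ♟ · ♟ ♟ ♟
· · ♟ · ♟ · · ·
· · · · · · · ·
· · · ♙ · · · ·
· · · · · ♙ · ·
♙ ♙ ♙ · ♙ · ♙ ♙
♖ ♘ ♗ ♕ ♔ ♗ ♘ ♖


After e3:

♜ ♞ ♝ ♛ ♚ ♝ ♞ ♜
♟ ♟ · ♟ · ♟ ♟ ♟
· · ♟ · ♟ · · ·
· · · · · · · ·
· · · ♙ · · · ·
· · · · ♙ ♙ · ·
♙ ♙ ♙ · · · ♙ ♙
♖ ♘ ♗ ♕ ♔ ♗ ♘ ♖


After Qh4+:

♜ ♞ ♝ · ♚ ♝ ♞ ♜
♟ ♟ · ♟ · ♟ ♟ ♟
· · ♟ · ♟ · · ·
· · · · · · · ·
· · · ♙ · · · ♛
· · · · ♙ ♙ · ·
♙ ♙ ♙ · · · ♙ ♙
♖ ♘ ♗ ♕ ♔ ♗ ♘ ♖


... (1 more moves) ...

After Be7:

♜ ♞ ♝ · ♚ · ♞ ♜
♟ ♟ · ♟ ♝ ♟ ♟ ♟
· · ♟ · ♟ · · ·
· · · · · · · ·
· · · ♙ · · · ♛
· · · · ♙ ♙ ♙ ·
♙ ♙ ♙ · · · · ♙
♖ ♘ ♗ ♕ ♔ ♗ ♘ ♖


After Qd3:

♜ ♞ ♝ · ♚ · ♞ ♜
♟ ♟ · ♟ ♝ ♟ ♟ ♟
· · ♟ · ♟ · · ·
· · · · · · · ·
· · · ♙ · · · ♛
· · · ♕ ♙ ♙ ♙ ·
♙ ♙ ♙ · · · · ♙
♖ ♘ ♗ · ♔ ♗ ♘ ♖



  a b c d e f g h
  ─────────────────
8│♜ ♞ ♝ · ♚ · ♞ ♜│8
7│♟ ♟ · ♟ ♝ ♟ ♟ ♟│7
6│· · ♟ · ♟ · · ·│6
5│· · · · · · · ·│5
4│· · · ♙ · · · ♛│4
3│· · · ♕ ♙ ♙ ♙ ·│3
2│♙ ♙ ♙ · · · · ♙│2
1│♖ ♘ ♗ · ♔ ♗ ♘ ♖│1
  ─────────────────
  a b c d e f g h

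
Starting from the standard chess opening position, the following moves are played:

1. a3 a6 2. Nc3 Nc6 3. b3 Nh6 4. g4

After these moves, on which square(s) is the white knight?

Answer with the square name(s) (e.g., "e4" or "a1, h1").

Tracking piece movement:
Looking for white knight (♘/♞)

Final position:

  a b c d e f g h
  ─────────────────
8│♜ · ♝ ♛ ♚ ♝ · ♜│8
7│· ♟ ♟ ♟ ♟ ♟ ♟ ♟│7
6│♟ · ♞ · · · · ♞│6
5│· · · · · · · ·│5
4│· · · · · · ♙ ·│4
3│♙ ♙ ♘ · · · · ·│3
2│· · ♙ ♙ ♙ ♙ · ♙│2
1│♖ · ♗ ♕ ♔ ♗ ♘ ♖│1
  ─────────────────
  a b c d e f g h


c3, g1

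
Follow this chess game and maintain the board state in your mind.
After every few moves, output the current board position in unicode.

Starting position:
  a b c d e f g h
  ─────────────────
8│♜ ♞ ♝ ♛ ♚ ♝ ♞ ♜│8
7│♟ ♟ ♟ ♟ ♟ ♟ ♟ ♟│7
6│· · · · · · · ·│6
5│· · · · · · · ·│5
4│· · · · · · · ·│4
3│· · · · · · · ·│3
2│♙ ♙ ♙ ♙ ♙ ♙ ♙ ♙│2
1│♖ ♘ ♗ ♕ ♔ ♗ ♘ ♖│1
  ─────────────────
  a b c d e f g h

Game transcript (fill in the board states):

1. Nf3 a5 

  a b c d e f g h
  ─────────────────
8│♜ ♞ ♝ ♛ ♚ ♝ ♞ ♜│8
7│· ♟ ♟ ♟ ♟ ♟ ♟ ♟│7
6│· · · · · · · ·│6
5│♟ · · · · · · ·│5
4│· · · · · · · ·│4
3│· · · · · ♘ · ·│3
2│♙ ♙ ♙ ♙ ♙ ♙ ♙ ♙│2
1│♖ ♘ ♗ ♕ ♔ ♗ · ♖│1
  ─────────────────
  a b c d e f g h

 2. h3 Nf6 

  a b c d e f g h
  ─────────────────
8│♜ ♞ ♝ ♛ ♚ ♝ · ♜│8
7│· ♟ ♟ ♟ ♟ ♟ ♟ ♟│7
6│· · · · · ♞ · ·│6
5│♟ · · · · · · ·│5
4│· · · · · · · ·│4
3│· · · · · ♘ · ♙│3
2│♙ ♙ ♙ ♙ ♙ ♙ ♙ ·│2
1│♖ ♘ ♗ ♕ ♔ ♗ · ♖│1
  ─────────────────
  a b c d e f g h

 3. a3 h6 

  a b c d e f g h
  ─────────────────
8│♜ ♞ ♝ ♛ ♚ ♝ · ♜│8
7│· ♟ ♟ ♟ ♟ ♟ ♟ ·│7
6│· · · · · ♞ · ♟│6
5│♟ · · · · · · ·│5
4│· · · · · · · ·│4
3│♙ · · · · ♘ · ♙│3
2│· ♙ ♙ ♙ ♙ ♙ ♙ ·│2
1│♖ ♘ ♗ ♕ ♔ ♗ · ♖│1
  ─────────────────
  a b c d e f g h



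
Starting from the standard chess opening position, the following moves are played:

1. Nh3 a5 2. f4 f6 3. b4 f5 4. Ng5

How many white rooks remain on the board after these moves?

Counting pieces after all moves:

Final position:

  a b c d e f g h
  ─────────────────
8│♜ ♞ ♝ ♛ ♚ ♝ ♞ ♜│8
7│· ♟ ♟ ♟ ♟ · ♟ ♟│7
6│· · · · · · · ·│6
5│♟ · · · · ♟ ♘ ·│5
4│· ♙ · · · ♙ · ·│4
3│· · · · · · · ·│3
2│♙ · ♙ ♙ ♙ · ♙ ♙│2
1│♖ ♘ ♗ ♕ ♔ ♗ · ♖│1
  ─────────────────
  a b c d e f g h


2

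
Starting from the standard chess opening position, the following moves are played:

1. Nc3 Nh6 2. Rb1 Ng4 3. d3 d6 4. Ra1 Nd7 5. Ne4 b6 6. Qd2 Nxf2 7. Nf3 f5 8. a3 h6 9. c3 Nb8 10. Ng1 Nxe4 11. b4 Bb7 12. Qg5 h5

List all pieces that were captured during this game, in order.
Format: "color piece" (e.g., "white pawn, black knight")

Tracking captures:
  Nxf2: captured white pawn
  Nxe4: captured white knight

white pawn, white knight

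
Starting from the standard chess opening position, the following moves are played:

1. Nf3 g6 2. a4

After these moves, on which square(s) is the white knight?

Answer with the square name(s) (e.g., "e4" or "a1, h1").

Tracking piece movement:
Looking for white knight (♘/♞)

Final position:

  a b c d e f g h
  ─────────────────
8│♜ ♞ ♝ ♛ ♚ ♝ ♞ ♜│8
7│♟ ♟ ♟ ♟ ♟ ♟ · ♟│7
6│· · · · · · ♟ ·│6
5│· · · · · · · ·│5
4│♙ · · · · · · ·│4
3│· · · · · ♘ · ·│3
2│· ♙ ♙ ♙ ♙ ♙ ♙ ♙│2
1│♖ ♘ ♗ ♕ ♔ ♗ · ♖│1
  ─────────────────
  a b c d e f g h


b1, f3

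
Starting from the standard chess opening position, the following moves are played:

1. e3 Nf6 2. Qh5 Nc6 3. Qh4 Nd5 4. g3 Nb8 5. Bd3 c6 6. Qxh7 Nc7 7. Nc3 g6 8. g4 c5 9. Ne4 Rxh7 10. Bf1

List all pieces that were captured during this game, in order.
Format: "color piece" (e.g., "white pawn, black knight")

Tracking captures:
  Qxh7: captured black pawn
  Rxh7: captured white queen

black pawn, white queen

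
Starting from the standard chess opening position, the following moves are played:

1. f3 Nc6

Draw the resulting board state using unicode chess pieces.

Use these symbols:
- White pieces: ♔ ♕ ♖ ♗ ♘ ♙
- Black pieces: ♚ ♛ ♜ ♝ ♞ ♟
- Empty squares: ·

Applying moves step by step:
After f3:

♜ ♞ ♝ ♛ ♚ ♝ ♞ ♜
♟ ♟ ♟ ♟ ♟ ♟ ♟ ♟
· · · · · · · ·
· · · · · · · ·
· · · · · · · ·
· · · · · ♙ · ·
♙ ♙ ♙ ♙ ♙ · ♙ ♙
♖ ♘ ♗ ♕ ♔ ♗ ♘ ♖


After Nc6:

♜ · ♝ ♛ ♚ ♝ ♞ ♜
♟ ♟ ♟ ♟ ♟ ♟ ♟ ♟
· · ♞ · · · · ·
· · · · · · · ·
· · · · · · · ·
· · · · · ♙ · ·
♙ ♙ ♙ ♙ ♙ · ♙ ♙
♖ ♘ ♗ ♕ ♔ ♗ ♘ ♖



  a b c d e f g h
  ─────────────────
8│♜ · ♝ ♛ ♚ ♝ ♞ ♜│8
7│♟ ♟ ♟ ♟ ♟ ♟ ♟ ♟│7
6│· · ♞ · · · · ·│6
5│· · · · · · · ·│5
4│· · · · · · · ·│4
3│· · · · · ♙ · ·│3
2│♙ ♙ ♙ ♙ ♙ · ♙ ♙│2
1│♖ ♘ ♗ ♕ ♔ ♗ ♘ ♖│1
  ─────────────────
  a b c d e f g h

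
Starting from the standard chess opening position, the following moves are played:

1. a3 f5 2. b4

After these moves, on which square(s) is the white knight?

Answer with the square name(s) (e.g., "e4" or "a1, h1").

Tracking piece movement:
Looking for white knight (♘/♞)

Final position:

  a b c d e f g h
  ─────────────────
8│♜ ♞ ♝ ♛ ♚ ♝ ♞ ♜│8
7│♟ ♟ ♟ ♟ ♟ · ♟ ♟│7
6│· · · · · · · ·│6
5│· · · · · ♟ · ·│5
4│· ♙ · · · · · ·│4
3│♙ · · · · · · ·│3
2│· · ♙ ♙ ♙ ♙ ♙ ♙│2
1│♖ ♘ ♗ ♕ ♔ ♗ ♘ ♖│1
  ─────────────────
  a b c d e f g h


b1, g1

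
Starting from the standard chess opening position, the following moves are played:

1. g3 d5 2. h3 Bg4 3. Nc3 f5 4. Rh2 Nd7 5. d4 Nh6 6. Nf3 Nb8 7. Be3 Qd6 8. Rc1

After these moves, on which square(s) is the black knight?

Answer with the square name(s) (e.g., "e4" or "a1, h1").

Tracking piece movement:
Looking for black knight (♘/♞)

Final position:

  a b c d e f g h
  ─────────────────
8│♜ ♞ · · ♚ ♝ · ♜│8
7│♟ ♟ ♟ · ♟ · ♟ ♟│7
6│· · · ♛ · · · ♞│6
5│· · · ♟ · ♟ · ·│5
4│· · · ♙ · · ♝ ·│4
3│· · ♘ · ♗ ♘ ♙ ♙│3
2│♙ ♙ ♙ · ♙ ♙ · ♖│2
1│· · ♖ ♕ ♔ ♗ · ·│1
  ─────────────────
  a b c d e f g h


b8, h6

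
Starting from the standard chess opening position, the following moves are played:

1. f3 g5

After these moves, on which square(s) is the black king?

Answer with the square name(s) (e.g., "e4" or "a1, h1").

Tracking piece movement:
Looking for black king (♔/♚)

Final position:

  a b c d e f g h
  ─────────────────
8│♜ ♞ ♝ ♛ ♚ ♝ ♞ ♜│8
7│♟ ♟ ♟ ♟ ♟ ♟ · ♟│7
6│· · · · · · · ·│6
5│· · · · · · ♟ ·│5
4│· · · · · · · ·│4
3│· · · · · ♙ · ·│3
2│♙ ♙ ♙ ♙ ♙ · ♙ ♙│2
1│♖ ♘ ♗ ♕ ♔ ♗ ♘ ♖│1
  ─────────────────
  a b c d e f g h


e8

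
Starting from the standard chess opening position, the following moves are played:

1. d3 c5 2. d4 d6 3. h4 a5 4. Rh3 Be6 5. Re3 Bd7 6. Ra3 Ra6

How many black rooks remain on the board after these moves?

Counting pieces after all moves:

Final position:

  a b c d e f g h
  ─────────────────
8│· ♞ · ♛ ♚ ♝ ♞ ♜│8
7│· ♟ · ♝ ♟ ♟ ♟ ♟│7
6│♜ · · ♟ · · · ·│6
5│♟ · ♟ · · · · ·│5
4│· · · ♙ · · · ♙│4
3│♖ · · · · · · ·│3
2│♙ ♙ ♙ · ♙ ♙ ♙ ·│2
1│♖ ♘ ♗ ♕ ♔ ♗ ♘ ·│1
  ─────────────────
  a b c d e f g h


2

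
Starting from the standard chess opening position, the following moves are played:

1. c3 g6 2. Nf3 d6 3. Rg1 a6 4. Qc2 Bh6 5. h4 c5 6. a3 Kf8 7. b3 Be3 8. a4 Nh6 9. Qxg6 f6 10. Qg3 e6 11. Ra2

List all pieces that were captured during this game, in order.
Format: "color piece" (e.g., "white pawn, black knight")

Tracking captures:
  Qxg6: captured black pawn

black pawn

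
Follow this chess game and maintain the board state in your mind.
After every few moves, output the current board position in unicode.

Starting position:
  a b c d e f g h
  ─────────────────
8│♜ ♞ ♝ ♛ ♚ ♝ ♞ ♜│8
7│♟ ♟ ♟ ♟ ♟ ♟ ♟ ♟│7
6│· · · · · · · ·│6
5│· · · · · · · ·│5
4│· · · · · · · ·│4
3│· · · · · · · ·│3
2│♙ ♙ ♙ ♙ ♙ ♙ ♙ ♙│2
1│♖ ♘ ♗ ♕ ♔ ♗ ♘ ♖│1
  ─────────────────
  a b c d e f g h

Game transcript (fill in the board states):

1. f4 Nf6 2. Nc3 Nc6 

  a b c d e f g h
  ─────────────────
8│♜ · ♝ ♛ ♚ ♝ · ♜│8
7│♟ ♟ ♟ ♟ ♟ ♟ ♟ ♟│7
6│· · ♞ · · ♞ · ·│6
5│· · · · · · · ·│5
4│· · · · · ♙ · ·│4
3│· · ♘ · · · · ·│3
2│♙ ♙ ♙ ♙ ♙ · ♙ ♙│2
1│♖ · ♗ ♕ ♔ ♗ ♘ ♖│1
  ─────────────────
  a b c d e f g h

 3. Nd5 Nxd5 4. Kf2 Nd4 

  a b c d e f g h
  ─────────────────
8│♜ · ♝ ♛ ♚ ♝ · ♜│8
7│♟ ♟ ♟ ♟ ♟ ♟ ♟ ♟│7
6│· · · · · · · ·│6
5│· · · ♞ · · · ·│5
4│· · · ♞ · ♙ · ·│4
3│· · · · · · · ·│3
2│♙ ♙ ♙ ♙ ♙ ♔ ♙ ♙│2
1│♖ · ♗ ♕ · ♗ ♘ ♖│1
  ─────────────────
  a b c d e f g h

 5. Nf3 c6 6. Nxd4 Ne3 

  a b c d e f g h
  ─────────────────
8│♜ · ♝ ♛ ♚ ♝ · ♜│8
7│♟ ♟ · ♟ ♟ ♟ ♟ ♟│7
6│· · ♟ · · · · ·│6
5│· · · · · · · ·│5
4│· · · ♘ · ♙ · ·│4
3│· · · · ♞ · · ·│3
2│♙ ♙ ♙ ♙ ♙ ♔ ♙ ♙│2
1│♖ · ♗ ♕ · ♗ · ♖│1
  ─────────────────
  a b c d e f g h

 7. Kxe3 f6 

  a b c d e f g h
  ─────────────────
8│♜ · ♝ ♛ ♚ ♝ · ♜│8
7│♟ ♟ · ♟ ♟ · ♟ ♟│7
6│· · ♟ · · ♟ · ·│6
5│· · · · · · · ·│5
4│· · · ♘ · ♙ · ·│4
3│· · · · ♔ · · ·│3
2│♙ ♙ ♙ ♙ ♙ · ♙ ♙│2
1│♖ · ♗ ♕ · ♗ · ♖│1
  ─────────────────
  a b c d e f g h


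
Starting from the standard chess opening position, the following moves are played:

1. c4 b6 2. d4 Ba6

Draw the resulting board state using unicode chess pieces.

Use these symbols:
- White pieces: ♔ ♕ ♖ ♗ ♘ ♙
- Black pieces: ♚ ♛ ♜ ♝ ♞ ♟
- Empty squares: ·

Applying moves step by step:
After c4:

♜ ♞ ♝ ♛ ♚ ♝ ♞ ♜
♟ ♟ ♟ ♟ ♟ ♟ ♟ ♟
· · · · · · · ·
· · · · · · · ·
· · ♙ · · · · ·
· · · · · · · ·
♙ ♙ · ♙ ♙ ♙ ♙ ♙
♖ ♘ ♗ ♕ ♔ ♗ ♘ ♖


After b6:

♜ ♞ ♝ ♛ ♚ ♝ ♞ ♜
♟ · ♟ ♟ ♟ ♟ ♟ ♟
· ♟ · · · · · ·
· · · · · · · ·
· · ♙ · · · · ·
· · · · · · · ·
♙ ♙ · ♙ ♙ ♙ ♙ ♙
♖ ♘ ♗ ♕ ♔ ♗ ♘ ♖


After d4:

♜ ♞ ♝ ♛ ♚ ♝ ♞ ♜
♟ · ♟ ♟ ♟ ♟ ♟ ♟
· ♟ · · · · · ·
· · · · · · · ·
· · ♙ ♙ · · · ·
· · · · · · · ·
♙ ♙ · · ♙ ♙ ♙ ♙
♖ ♘ ♗ ♕ ♔ ♗ ♘ ♖


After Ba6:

♜ ♞ · ♛ ♚ ♝ ♞ ♜
♟ · ♟ ♟ ♟ ♟ ♟ ♟
♝ ♟ · · · · · ·
· · · · · · · ·
· · ♙ ♙ · · · ·
· · · · · · · ·
♙ ♙ · · ♙ ♙ ♙ ♙
♖ ♘ ♗ ♕ ♔ ♗ ♘ ♖



  a b c d e f g h
  ─────────────────
8│♜ ♞ · ♛ ♚ ♝ ♞ ♜│8
7│♟ · ♟ ♟ ♟ ♟ ♟ ♟│7
6│♝ ♟ · · · · · ·│6
5│· · · · · · · ·│5
4│· · ♙ ♙ · · · ·│4
3│· · · · · · · ·│3
2│♙ ♙ · · ♙ ♙ ♙ ♙│2
1│♖ ♘ ♗ ♕ ♔ ♗ ♘ ♖│1
  ─────────────────
  a b c d e f g h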